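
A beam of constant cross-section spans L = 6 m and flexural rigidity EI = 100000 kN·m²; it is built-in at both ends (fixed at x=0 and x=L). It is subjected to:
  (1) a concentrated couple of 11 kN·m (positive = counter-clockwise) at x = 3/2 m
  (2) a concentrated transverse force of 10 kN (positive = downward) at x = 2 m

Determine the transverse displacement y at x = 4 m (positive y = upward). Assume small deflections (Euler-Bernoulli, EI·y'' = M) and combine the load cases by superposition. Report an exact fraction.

Load 1 — applied couple M₀=11 kN·m at a=3/2 m (b=L-a=9/2):
  y_1 = (R_Ax³/6 - M_Ax²/2 - M₀(x-a)²/2)/EI  [x>a] with R_A=33/16, M_A=-33/16 = ((33/16)·4³/6 - (-33/16)·4²/2 - 11·(4-(3/2))²/2)/100000 = 33/800000 m
Load 2 — point force P=10 kN at a=2 m (b=L-a=4):
  y_2 = -Pa²(L-x)²(3bL-(3b+a)(L-x))/(6L³EI)  [x>a] = -10·2²·(6-4)²·(3·4·6-(3·4+2)·(6-4))/(6·6³·100000) = -11/202500 m
Superposition: y = Σ y_i = -847/64800000 m ≈ -0.000013 m

y(4) = -847/64800000 m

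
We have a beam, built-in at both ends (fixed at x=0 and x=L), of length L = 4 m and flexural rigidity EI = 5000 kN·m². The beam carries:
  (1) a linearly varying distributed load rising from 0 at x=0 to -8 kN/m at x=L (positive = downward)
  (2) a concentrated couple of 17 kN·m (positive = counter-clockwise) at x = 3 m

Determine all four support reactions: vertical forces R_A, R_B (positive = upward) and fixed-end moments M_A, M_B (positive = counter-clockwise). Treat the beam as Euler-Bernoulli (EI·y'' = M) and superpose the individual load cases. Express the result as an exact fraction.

Load 1 — triangular load w₀=-8 kN/m (0→w₀ over full span):
  R_A = 3w₀L/20 = 3·(-8)·4/20 = -24/5 kN
  M_A = w₀L²/30 = (-8)·4²/30 = -64/15 kN·m
  R_B = 7w₀L/20 = 7·(-8)·4/20 = -56/5 kN
  M_B = -w₀L²/20 = -(-8)·4²/20 = 32/5 kN·m
Load 2 — applied couple M₀=17 kN·m at a=3 m (b=L-a=1):
  R_A = 6M₀ab/L³ = 6·17·3·1/4³ = 153/32 kN
  M_A = M₀b(2a-b)/L² = 17·1·(2·3-1)/4² = 85/16 kN·m
  R_B = -6M₀ab/L³ = -6·17·3·1/4³ = -153/32 kN
  M_B = M₀a(2b-a)/L² = 17·3·(2·1-3)/4² = -51/16 kN·m
Superposition: R_A = -3/160 kN, M_A = 251/240 kN·m, R_B = -2557/160 kN, M_B = 257/80 kN·m

R_A = -3/160 kN, M_A = 251/240 kN·m, R_B = -2557/160 kN, M_B = 257/80 kN·m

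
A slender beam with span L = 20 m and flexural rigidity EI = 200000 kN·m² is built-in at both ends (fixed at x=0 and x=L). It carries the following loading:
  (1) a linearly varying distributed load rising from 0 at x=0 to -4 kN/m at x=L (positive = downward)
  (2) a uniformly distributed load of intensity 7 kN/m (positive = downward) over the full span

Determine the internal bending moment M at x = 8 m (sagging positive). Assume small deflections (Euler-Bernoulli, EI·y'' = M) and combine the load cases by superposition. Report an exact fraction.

Load 1 — triangular load w₀=-4 kN/m (0→w₀ over full span):
  M_1 = 3w₀Lx/20 - w₀L²/30 - w₀x³/(6L) = 3·(-4)·20·8/20 - (-4)·20²/30 - (-4)·8³/(6·20) = -128/5 kN·m
Load 2 — uniform load w=7 kN/m over full span:
  M_2 = wLx/2 - wL²/12 - wx²/2 = 7·20·8/2 - 7·20²/12 - 7·8²/2 = 308/3 kN·m
Superposition: M = Σ M_i = 1156/15 kN·m ≈ 77.066667 kN·m

M(8) = 1156/15 kN·m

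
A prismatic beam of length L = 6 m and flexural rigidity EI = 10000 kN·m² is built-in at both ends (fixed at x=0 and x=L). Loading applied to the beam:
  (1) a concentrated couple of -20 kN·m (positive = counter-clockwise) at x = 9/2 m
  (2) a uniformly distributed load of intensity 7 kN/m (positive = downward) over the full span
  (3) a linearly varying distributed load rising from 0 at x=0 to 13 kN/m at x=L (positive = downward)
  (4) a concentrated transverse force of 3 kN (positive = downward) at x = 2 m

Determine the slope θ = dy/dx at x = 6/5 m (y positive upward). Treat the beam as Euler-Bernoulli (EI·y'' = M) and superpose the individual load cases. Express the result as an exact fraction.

θ(6/5) = -757/390625 rad

Load 1 — applied couple M₀=-20 kN·m at a=9/2 m (b=L-a=3/2):
  θ_1 = (R_Ax²/2 - M_Ax)/EI  [x≤a] with R_A=-15/4, M_A=-25/4 = ((-15/4)·(6/5)²/2 - (-25/4)·(6/5))/10000 = 3/6250 rad
Load 2 — uniform load w=7 kN/m over full span:
  θ_2 = -wx(L-x)(L-2x)/(12EI) = -7·(6/5)·(6-(6/5))·(6-2·(6/5))/(12·10000) = -189/156250 rad
Load 3 — triangular load w₀=13 kN/m (0→w₀ over full span):
  θ_3 = -w₀(2x(L-x)(L-2x)(x+2L)+x²(L-x)²)/(120LEI) = -13·(2·(6/5)·(6-(6/5))·(6-2·(6/5))·((6/5)+2·6)+(6/5)²·(6-(6/5))²)/(120·6·10000) = -819/781250 rad
Load 4 — point force P=3 kN at a=2 m (b=L-a=4):
  θ_4 = -Pb²x(2aL-(3a+b)x)/(2L³EI)  [x≤a] = -3·4²·(6/5)·(2·2·6-(3·2+4)·(6/5))/(2·6³·10000) = -1/6250 rad
Superposition: θ = Σ θ_i = -757/390625 rad ≈ -0.001938 rad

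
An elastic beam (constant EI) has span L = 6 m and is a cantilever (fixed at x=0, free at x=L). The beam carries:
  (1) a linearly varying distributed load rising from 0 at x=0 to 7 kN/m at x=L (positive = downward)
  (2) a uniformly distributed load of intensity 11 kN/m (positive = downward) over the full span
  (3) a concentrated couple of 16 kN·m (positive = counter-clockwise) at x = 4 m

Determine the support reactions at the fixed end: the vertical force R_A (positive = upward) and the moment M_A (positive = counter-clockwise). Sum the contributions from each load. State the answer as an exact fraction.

R_A = 87 kN, M_A = 266 kN·m

Load 1 — triangular load w₀=7 kN/m (0→w₀ over full span):
  R_A = w₀L/2 = 7·6/2 = 21 kN
  M_A = w₀L²/3 = 7·6²/3 = 84 kN·m
Load 2 — uniform load w=11 kN/m over full span:
  R_A = wL = 11·6 = 66 kN
  M_A = wL²/2 = 11·6²/2 = 198 kN·m
Load 3 — applied couple M₀=16 kN·m at a=4 m (b=L-a=2):
  R_A = 0 kN
  M_A = -M₀ = -16 kN·m
Superposition: R_A = 87 kN, M_A = 266 kN·m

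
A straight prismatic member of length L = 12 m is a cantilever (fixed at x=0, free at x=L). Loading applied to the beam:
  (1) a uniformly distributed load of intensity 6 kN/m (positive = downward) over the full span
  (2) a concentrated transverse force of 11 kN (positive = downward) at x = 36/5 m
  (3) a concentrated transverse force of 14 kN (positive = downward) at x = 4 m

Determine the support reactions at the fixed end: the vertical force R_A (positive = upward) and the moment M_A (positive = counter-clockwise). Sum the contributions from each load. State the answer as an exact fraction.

R_A = 97 kN, M_A = 2836/5 kN·m

Load 1 — uniform load w=6 kN/m over full span:
  R_A = wL = 6·12 = 72 kN
  M_A = wL²/2 = 6·12²/2 = 432 kN·m
Load 2 — point force P=11 kN at a=36/5 m (b=L-a=24/5):
  R_A = P = 11 kN
  M_A = Pa = 11·(36/5) = 396/5 kN·m
Load 3 — point force P=14 kN at a=4 m (b=L-a=8):
  R_A = P = 14 kN
  M_A = Pa = 14·4 = 56 kN·m
Superposition: R_A = 97 kN, M_A = 2836/5 kN·m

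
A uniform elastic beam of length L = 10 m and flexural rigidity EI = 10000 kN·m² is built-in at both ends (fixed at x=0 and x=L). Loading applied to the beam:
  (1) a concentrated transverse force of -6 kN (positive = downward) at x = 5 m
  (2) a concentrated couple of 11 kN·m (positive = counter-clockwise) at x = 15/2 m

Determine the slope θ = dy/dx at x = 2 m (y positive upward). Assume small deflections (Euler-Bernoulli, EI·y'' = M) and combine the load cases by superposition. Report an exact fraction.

θ(2) = 23/50000 rad

Load 1 — point force P=-6 kN at a=5 m (b=L-a=5):
  θ_1 = -Pb²x(2aL-(3a+b)x)/(2L³EI)  [x≤a] = -(-6)·5²·2·(2·5·10-(3·5+5)·2)/(2·10³·10000) = 9/10000 rad
Load 2 — applied couple M₀=11 kN·m at a=15/2 m (b=L-a=5/2):
  θ_2 = (R_Ax²/2 - M_Ax)/EI  [x≤a] with R_A=99/80, M_A=55/16 = ((99/80)·2²/2 - (55/16)·2)/10000 = -11/25000 rad
Superposition: θ = Σ θ_i = 23/50000 rad ≈ 0.000460 rad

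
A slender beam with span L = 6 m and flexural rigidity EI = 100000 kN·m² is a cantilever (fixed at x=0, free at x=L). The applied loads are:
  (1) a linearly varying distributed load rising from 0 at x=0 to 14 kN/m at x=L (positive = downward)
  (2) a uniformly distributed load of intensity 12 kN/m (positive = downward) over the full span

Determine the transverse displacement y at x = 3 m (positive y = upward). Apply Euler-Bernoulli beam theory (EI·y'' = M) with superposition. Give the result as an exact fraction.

y(3) = -50409/4000000 m

Load 1 — triangular load w₀=14 kN/m (0→w₀ over full span):
  y_1 = (w₀Lx³/12-w₀L²x²/6-w₀x⁵/(120L))/EI = (14·6·3³/12-14·6²·3²/6-14·3⁵/(120·6))/100000 = -22869/4000000 m
Load 2 — uniform load w=12 kN/m over full span:
  y_2 = -wx²(x²-4Lx+6L²)/(24EI) = -12·3²·(3²-4·6·3+6·6²)/(24·100000) = -1377/200000 m
Superposition: y = Σ y_i = -50409/4000000 m ≈ -0.012602 m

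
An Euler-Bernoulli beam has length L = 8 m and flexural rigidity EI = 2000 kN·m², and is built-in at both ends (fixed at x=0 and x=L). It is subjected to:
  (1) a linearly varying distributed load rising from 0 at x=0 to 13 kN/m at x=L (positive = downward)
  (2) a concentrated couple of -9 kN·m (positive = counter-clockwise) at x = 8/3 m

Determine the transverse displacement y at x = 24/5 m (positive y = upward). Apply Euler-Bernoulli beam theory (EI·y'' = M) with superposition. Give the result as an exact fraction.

Load 1 — triangular load w₀=13 kN/m (0→w₀ over full span):
  y_1 = -w₀x²(L-x)²(x+2L)/(120LEI) = -13·(24/5)²·(8-(24/5))²·((24/5)+2·8)/(120·8·2000) = -64896/1953125 m
Load 2 — applied couple M₀=-9 kN·m at a=8/3 m (b=L-a=16/3):
  y_2 = (R_Ax³/6 - M_Ax²/2 - M₀(x-a)²/2)/EI  [x>a] with R_A=-3/2, M_A=0 = ((-3/2)·(24/5)³/6 - 0·(24/5)²/2 - (-9)·((24/5)-(8/3))²/2)/2000 = -56/15625 m
Superposition: y = Σ y_i = -71896/1953125 m ≈ -0.036811 m

y(24/5) = -71896/1953125 m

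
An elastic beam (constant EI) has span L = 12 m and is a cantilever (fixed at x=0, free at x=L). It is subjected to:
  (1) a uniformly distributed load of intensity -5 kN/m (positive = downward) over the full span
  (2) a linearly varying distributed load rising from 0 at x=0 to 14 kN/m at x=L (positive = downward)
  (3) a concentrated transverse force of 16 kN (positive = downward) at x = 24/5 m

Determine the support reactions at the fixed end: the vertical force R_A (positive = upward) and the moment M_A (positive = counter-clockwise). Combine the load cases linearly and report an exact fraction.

Load 1 — uniform load w=-5 kN/m over full span:
  R_A = wL = (-5)·12 = -60 kN
  M_A = wL²/2 = (-5)·12²/2 = -360 kN·m
Load 2 — triangular load w₀=14 kN/m (0→w₀ over full span):
  R_A = w₀L/2 = 14·12/2 = 84 kN
  M_A = w₀L²/3 = 14·12²/3 = 672 kN·m
Load 3 — point force P=16 kN at a=24/5 m (b=L-a=36/5):
  R_A = P = 16 kN
  M_A = Pa = 16·(24/5) = 384/5 kN·m
Superposition: R_A = 40 kN, M_A = 1944/5 kN·m

R_A = 40 kN, M_A = 1944/5 kN·m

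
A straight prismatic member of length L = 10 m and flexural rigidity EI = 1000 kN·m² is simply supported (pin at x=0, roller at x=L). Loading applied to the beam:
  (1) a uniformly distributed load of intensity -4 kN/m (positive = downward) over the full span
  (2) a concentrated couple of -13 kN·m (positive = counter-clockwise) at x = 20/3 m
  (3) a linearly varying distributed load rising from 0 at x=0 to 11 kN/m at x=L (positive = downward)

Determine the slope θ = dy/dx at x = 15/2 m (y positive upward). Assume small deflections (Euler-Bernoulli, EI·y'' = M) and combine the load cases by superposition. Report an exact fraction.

θ(15/2) = 2843/92160 rad

Load 1 — uniform load w=-4 kN/m over full span:
  θ_1 = -w(L³-6Lx²+4x³)/(24EI) = -(-4)·(10³-6·10·(15/2)²+4·(15/2)³)/(24·1000) = -11/96 rad
Load 2 — applied couple M₀=-13 kN·m at a=20/3 m (b=L-a=10/3):
  θ_2 = (M₀x²/(2L)-M₀(x-a)+C₁)/EI  [x>a] with C₁=M₀(3b²-L²)/(6L)=130/9 = ((-13)·(15/2)²/(2·10)-(-13)·((15/2)-(20/3))+(130/9))/1000 = -13/1152 rad
Load 3 — triangular load w₀=11 kN/m (0→w₀ over full span):
  θ_3 = -w₀(7L⁴-30L²x²+15x⁴)/(360LEI) = -11·(7·10⁴-30·10²·(15/2)²+15·(15/2)⁴)/(360·10·1000) = 14443/92160 rad
Superposition: θ = Σ θ_i = 2843/92160 rad ≈ 0.030849 rad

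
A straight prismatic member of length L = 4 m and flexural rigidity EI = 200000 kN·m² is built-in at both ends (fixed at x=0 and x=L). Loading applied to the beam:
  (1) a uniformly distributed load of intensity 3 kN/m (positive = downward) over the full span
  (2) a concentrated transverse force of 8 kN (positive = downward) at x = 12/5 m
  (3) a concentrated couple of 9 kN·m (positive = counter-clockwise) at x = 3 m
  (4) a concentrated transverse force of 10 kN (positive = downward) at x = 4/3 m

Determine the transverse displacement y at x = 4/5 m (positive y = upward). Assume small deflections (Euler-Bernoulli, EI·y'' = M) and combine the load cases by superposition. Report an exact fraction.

Load 1 — uniform load w=3 kN/m over full span:
  y_1 = -wx²(L-x)²/(24EI) = -3·(4/5)²·(4-(4/5))²/(24·200000) = -8/1953125 m
Load 2 — point force P=8 kN at a=12/5 m (b=L-a=8/5):
  y_2 = -Pb²x²(3aL-(3a+b)x)/(6L³EI)  [x≤a] = -8·(8/5)²·(4/5)²·(3·(12/5)·4-(3·(12/5)+(8/5))·(4/5))/(6·4³·200000) = -544/146484375 m
Load 3 — applied couple M₀=9 kN·m at a=3 m (b=L-a=1):
  y_3 = (R_Ax³/6 - M_Ax²/2)/EI  [x≤a] with R_A=81/32, M_A=45/16 = ((81/32)·(4/5)³/6 - (45/16)·(4/5)²/2)/200000 = -171/50000000 m
Load 4 — point force P=10 kN at a=4/3 m (b=L-a=8/3):
  y_4 = -Pb²x²(3aL-(3a+b)x)/(6L³EI)  [x≤a] = -10·(8/3)²·(4/5)²·(3·(4/3)·4-(3·(4/3)+(8/3))·(4/5))/(6·4³·200000) = -8/1265625 m
Superposition: y = Σ y_i = -8885039/506250000000 m ≈ -0.000018 m

y(4/5) = -8885039/506250000000 m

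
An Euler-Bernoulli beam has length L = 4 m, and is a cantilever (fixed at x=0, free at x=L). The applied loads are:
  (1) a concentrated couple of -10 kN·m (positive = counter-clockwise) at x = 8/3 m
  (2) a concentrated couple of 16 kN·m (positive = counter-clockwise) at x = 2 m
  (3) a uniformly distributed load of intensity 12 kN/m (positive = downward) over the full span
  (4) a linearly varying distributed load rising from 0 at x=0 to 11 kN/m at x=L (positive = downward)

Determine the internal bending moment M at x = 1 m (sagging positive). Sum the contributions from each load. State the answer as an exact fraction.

M(1) = -681/8 kN·m

Load 1 — applied couple M₀=-10 kN·m at a=8/3 m (b=L-a=4/3):
  M_1 = M₀  [x≤a] = (-10) = -10 kN·m
Load 2 — applied couple M₀=16 kN·m at a=2 m (b=L-a=2):
  M_2 = M₀  [x≤a] = 16 = 16 kN·m
Load 3 — uniform load w=12 kN/m over full span:
  M_3 = -w(L-x)²/2 = -12·(4-1)²/2 = -54 kN·m
Load 4 — triangular load w₀=11 kN/m (0→w₀ over full span):
  M_4 = w₀Lx/2 - w₀L²/3 - w₀x³/(6L) = 11·4·1/2 - 11·4²/3 - 11·1³/(6·4) = -297/8 kN·m
Superposition: M = Σ M_i = -681/8 kN·m ≈ -85.125000 kN·m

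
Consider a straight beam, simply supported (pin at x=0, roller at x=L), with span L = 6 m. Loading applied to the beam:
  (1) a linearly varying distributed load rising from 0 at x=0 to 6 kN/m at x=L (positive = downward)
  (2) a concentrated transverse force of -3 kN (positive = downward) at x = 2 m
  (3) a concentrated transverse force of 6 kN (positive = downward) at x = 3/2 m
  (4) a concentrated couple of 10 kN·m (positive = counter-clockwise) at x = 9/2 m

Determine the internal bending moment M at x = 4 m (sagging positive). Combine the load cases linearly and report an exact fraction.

Load 1 — triangular load w₀=6 kN/m (0→w₀ over full span):
  M_1 = w₀Lx/6 - w₀x³/(6L) = 6·6·4/6 - 6·4³/(6·6) = 40/3 kN·m
Load 2 — point force P=-3 kN at a=2 m (b=L-a=4):
  M_2 = Pa(L-x)/L  [x>a] = (-3)·2·(6-4)/6 = -2 kN·m
Load 3 — point force P=6 kN at a=3/2 m (b=L-a=9/2):
  M_3 = Pa(L-x)/L  [x>a] = 6·(3/2)·(6-4)/6 = 3 kN·m
Load 4 — applied couple M₀=10 kN·m at a=9/2 m (b=L-a=3/2):
  M_4 = M₀x/L  [x≤a] = 10·4/6 = 20/3 kN·m
Superposition: M = Σ M_i = 21 kN·m ≈ 21.000000 kN·m

M(4) = 21 kN·m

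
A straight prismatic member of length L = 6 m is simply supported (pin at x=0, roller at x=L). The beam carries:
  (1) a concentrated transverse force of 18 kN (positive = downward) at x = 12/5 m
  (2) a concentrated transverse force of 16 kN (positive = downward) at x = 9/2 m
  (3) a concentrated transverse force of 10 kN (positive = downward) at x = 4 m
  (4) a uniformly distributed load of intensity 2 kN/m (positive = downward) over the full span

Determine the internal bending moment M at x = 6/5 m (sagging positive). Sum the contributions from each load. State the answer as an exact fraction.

Load 1 — point force P=18 kN at a=12/5 m (b=L-a=18/5):
  M_1 = Pbx/L  [x≤a] = 18·(18/5)·(6/5)/6 = 324/25 kN·m
Load 2 — point force P=16 kN at a=9/2 m (b=L-a=3/2):
  M_2 = Pbx/L  [x≤a] = 16·(3/2)·(6/5)/6 = 24/5 kN·m
Load 3 — point force P=10 kN at a=4 m (b=L-a=2):
  M_3 = Pbx/L  [x≤a] = 10·2·(6/5)/6 = 4 kN·m
Load 4 — uniform load w=2 kN/m over full span:
  M_4 = wx(L-x)/2 = 2·(6/5)·(6-(6/5))/2 = 144/25 kN·m
Superposition: M = Σ M_i = 688/25 kN·m ≈ 27.520000 kN·m

M(6/5) = 688/25 kN·m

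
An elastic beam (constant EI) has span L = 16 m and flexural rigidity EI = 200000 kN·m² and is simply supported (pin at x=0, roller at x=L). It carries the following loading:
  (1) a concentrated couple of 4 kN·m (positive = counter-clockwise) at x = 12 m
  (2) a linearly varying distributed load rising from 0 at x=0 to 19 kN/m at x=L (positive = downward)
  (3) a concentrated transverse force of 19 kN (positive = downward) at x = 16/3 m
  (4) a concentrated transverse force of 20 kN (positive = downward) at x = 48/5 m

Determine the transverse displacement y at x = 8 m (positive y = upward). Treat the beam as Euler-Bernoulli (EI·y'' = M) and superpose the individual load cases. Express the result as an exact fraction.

y(8) = -1410779/25312500 m

Load 1 — applied couple M₀=4 kN·m at a=12 m (b=L-a=4):
  y_1 = (M₀x³/(6L)+C₁x)/EI  [x≤a] with C₁=M₀(3b²-L²)/(6L)=-26/3 = (4·8³/(6·16)+(-26/3)·8)/200000 = -3/12500 m
Load 2 — triangular load w₀=19 kN/m (0→w₀ over full span):
  y_2 = -w₀x(7L⁴-10L²x²+3x⁴)/(360LEI) = -19·8·(7·16⁴-10·16²·8²+3·8⁴)/(360·16·200000) = -76/1875 m
Load 3 — point force P=19 kN at a=16/3 m (b=L-a=32/3):
  y_3 = -Pa(L-x)(2Lx-a²-x²)/(6LEI)  [x>a] = -19·(16/3)·(16-8)·(2·16·8-(16/3)²-8²)/(6·16·200000) = -1748/253125 m
Load 4 — point force P=20 kN at a=48/5 m (b=L-a=32/5):
  y_4 = -Pbx(L²-b²-x²)/(6LEI)  [x≤a] = -20·(32/5)·8·(16²-(32/5)²-8²)/(6·16·200000) = -1888/234375 m
Superposition: y = Σ y_i = -1410779/25312500 m ≈ -0.055734 m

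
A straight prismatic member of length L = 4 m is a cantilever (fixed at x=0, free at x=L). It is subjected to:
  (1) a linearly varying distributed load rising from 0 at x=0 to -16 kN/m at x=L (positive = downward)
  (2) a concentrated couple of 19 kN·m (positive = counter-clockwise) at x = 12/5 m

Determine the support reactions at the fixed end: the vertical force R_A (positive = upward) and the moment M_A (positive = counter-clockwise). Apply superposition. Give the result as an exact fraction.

Load 1 — triangular load w₀=-16 kN/m (0→w₀ over full span):
  R_A = w₀L/2 = (-16)·4/2 = -32 kN
  M_A = w₀L²/3 = (-16)·4²/3 = -256/3 kN·m
Load 2 — applied couple M₀=19 kN·m at a=12/5 m (b=L-a=8/5):
  R_A = 0 kN
  M_A = -M₀ = -19 kN·m
Superposition: R_A = -32 kN, M_A = -313/3 kN·m

R_A = -32 kN, M_A = -313/3 kN·m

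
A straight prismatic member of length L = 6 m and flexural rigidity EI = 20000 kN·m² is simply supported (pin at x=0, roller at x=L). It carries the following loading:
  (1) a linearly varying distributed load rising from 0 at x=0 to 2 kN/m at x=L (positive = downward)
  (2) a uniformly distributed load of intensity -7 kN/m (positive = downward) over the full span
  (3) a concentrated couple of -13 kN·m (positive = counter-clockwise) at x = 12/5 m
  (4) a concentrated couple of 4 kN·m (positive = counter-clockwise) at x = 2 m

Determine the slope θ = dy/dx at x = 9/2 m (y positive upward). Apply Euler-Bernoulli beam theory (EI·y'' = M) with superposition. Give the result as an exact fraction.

θ(9/2) = -333619/192000000 rad

Load 1 — triangular load w₀=2 kN/m (0→w₀ over full span):
  θ_1 = -w₀(7L⁴-30L²x²+15x⁴)/(360LEI) = -2·(7·6⁴-30·6²·(9/2)²+15·(9/2)⁴)/(360·6·20000) = 3939/12800000 rad
Load 2 — uniform load w=-7 kN/m over full span:
  θ_2 = -w(L³-6Lx²+4x³)/(24EI) = -(-7)·(6³-6·6·(9/2)²+4·(9/2)³)/(24·20000) = -693/320000 rad
Load 3 — applied couple M₀=-13 kN·m at a=12/5 m (b=L-a=18/5):
  θ_3 = (M₀x²/(2L)-M₀(x-a)+C₁)/EI  [x>a] with C₁=M₀(3b²-L²)/(6L)=-26/25 = ((-13)·(9/2)²/(2·6)-(-13)·((9/2)-(12/5))+(-26/25))/20000 = 1729/8000000 rad
Load 4 — applied couple M₀=4 kN·m at a=2 m (b=L-a=4):
  θ_4 = (M₀x²/(2L)-M₀(x-a)+C₁)/EI  [x>a] with C₁=M₀(3b²-L²)/(6L)=4/3 = (4·(9/2)²/(2·6)-4·((9/2)-2)+(4/3))/20000 = -23/240000 rad
Superposition: θ = Σ θ_i = -333619/192000000 rad ≈ -0.001738 rad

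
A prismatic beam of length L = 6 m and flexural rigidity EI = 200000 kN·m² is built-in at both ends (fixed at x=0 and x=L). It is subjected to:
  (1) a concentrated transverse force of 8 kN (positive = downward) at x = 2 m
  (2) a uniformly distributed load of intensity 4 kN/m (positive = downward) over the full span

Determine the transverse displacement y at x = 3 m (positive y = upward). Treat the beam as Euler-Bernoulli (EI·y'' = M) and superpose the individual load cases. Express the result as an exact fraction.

y(3) = -121/1200000 m

Load 1 — point force P=8 kN at a=2 m (b=L-a=4):
  y_1 = -Pa²(L-x)²(3bL-(3b+a)(L-x))/(6L³EI)  [x>a] = -8·2²·(6-3)²·(3·4·6-(3·4+2)·(6-3))/(6·6³·200000) = -1/30000 m
Load 2 — uniform load w=4 kN/m over full span:
  y_2 = -wx²(L-x)²/(24EI) = -4·3²·(6-3)²/(24·200000) = -27/400000 m
Superposition: y = Σ y_i = -121/1200000 m ≈ -0.000101 m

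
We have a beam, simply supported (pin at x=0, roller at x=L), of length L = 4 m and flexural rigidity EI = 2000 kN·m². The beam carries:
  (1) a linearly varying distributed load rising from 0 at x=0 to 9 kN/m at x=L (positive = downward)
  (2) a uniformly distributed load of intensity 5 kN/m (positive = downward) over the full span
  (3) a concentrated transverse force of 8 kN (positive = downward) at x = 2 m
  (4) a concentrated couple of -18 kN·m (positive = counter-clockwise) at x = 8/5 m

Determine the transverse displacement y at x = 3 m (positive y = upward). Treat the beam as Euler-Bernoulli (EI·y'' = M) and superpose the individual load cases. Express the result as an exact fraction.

Load 1 — triangular load w₀=9 kN/m (0→w₀ over full span):
  y_1 = -w₀x(7L⁴-10L²x²+3x⁴)/(360LEI) = -9·3·(7·4⁴-10·4²·3²+3·3⁴)/(360·4·2000) = -357/64000 m
Load 2 — uniform load w=5 kN/m over full span:
  y_2 = -wx(L³-2Lx²+x³)/(24EI) = -5·3·(4³-2·4·3²+3³)/(24·2000) = -19/3200 m
Load 3 — point force P=8 kN at a=2 m (b=L-a=2):
  y_3 = -Pa(L-x)(2Lx-a²-x²)/(6LEI)  [x>a] = -8·2·(4-3)·(2·4·3-2²-3²)/(6·4·2000) = -11/3000 m
Load 4 — applied couple M₀=-18 kN·m at a=8/5 m (b=L-a=12/5):
  y_4 = (M₀x³/(6L)-M₀(x-a)²/2+C₁x)/EI  [x>a] with C₁=M₀(3b²-L²)/(6L)=-24/25 = ((-18)·3³/(6·4)-(-18)·(3-(8/5))²/2+(-24/25)·3)/2000 = -549/200000 m
Superposition: y = Σ y_i = -86051/4800000 m ≈ -0.017927 m

y(3) = -86051/4800000 m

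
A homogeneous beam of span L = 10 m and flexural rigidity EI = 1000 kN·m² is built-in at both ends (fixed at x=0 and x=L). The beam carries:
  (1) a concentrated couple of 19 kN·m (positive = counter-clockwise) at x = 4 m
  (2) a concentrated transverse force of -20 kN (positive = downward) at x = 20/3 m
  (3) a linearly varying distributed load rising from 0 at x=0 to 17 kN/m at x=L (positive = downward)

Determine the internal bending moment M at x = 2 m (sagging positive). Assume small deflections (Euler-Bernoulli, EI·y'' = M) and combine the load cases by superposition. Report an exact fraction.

M(2) = -334/1125 kN·m

Load 1 — applied couple M₀=19 kN·m at a=4 m (b=L-a=6):
  M_1 = R_Ax - M_A  [x≤a] with R_A=342/125, M_A=57/25 = (342/125)·2 - (57/25) = 399/125 kN·m
Load 2 — point force P=-20 kN at a=20/3 m (b=L-a=10/3):
  M_2 = Pb²(3a+b)x/L³ - Pab²/L²  [x≤a] = (-20)·(10/3)²·(3·(20/3)+(10/3))·2/10³ - (-20)·(20/3)·(10/3)²/10² = 40/9 kN·m
Load 3 — triangular load w₀=17 kN/m (0→w₀ over full span):
  M_3 = 3w₀Lx/20 - w₀L²/30 - w₀x³/(6L) = 3·17·10·2/20 - 17·10²/30 - 17·2³/(6·10) = -119/15 kN·m
Superposition: M = Σ M_i = -334/1125 kN·m ≈ -0.296889 kN·m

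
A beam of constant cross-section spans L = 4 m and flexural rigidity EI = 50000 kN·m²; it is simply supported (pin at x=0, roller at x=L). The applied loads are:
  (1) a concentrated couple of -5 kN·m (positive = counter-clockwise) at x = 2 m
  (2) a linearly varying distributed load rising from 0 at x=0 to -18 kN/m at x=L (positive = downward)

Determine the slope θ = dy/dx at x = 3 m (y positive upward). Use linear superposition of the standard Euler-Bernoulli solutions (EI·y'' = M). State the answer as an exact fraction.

Load 1 — applied couple M₀=-5 kN·m at a=2 m (b=L-a=2):
  θ_1 = (M₀x²/(2L)-M₀(x-a)+C₁)/EI  [x>a] with C₁=M₀(3b²-L²)/(6L)=5/6 = ((-5)·3²/(2·4)-(-5)·(3-2)+(5/6))/50000 = 1/240000 rad
Load 2 — triangular load w₀=-18 kN/m (0→w₀ over full span):
  θ_2 = -w₀(7L⁴-30L²x²+15x⁴)/(360LEI) = -(-18)·(7·4⁴-30·4²·3²+15·3⁴)/(360·4·50000) = -1313/4000000 rad
Superposition: θ = Σ θ_i = -3889/12000000 rad ≈ -0.000324 rad

θ(3) = -3889/12000000 rad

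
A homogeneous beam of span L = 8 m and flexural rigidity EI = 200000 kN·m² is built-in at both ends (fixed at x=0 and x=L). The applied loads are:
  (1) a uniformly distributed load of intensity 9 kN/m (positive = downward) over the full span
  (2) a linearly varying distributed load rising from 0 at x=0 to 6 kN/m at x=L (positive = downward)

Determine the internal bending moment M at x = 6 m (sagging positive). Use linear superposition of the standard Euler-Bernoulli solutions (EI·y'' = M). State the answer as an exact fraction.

Load 1 — uniform load w=9 kN/m over full span:
  M_1 = wLx/2 - wL²/12 - wx²/2 = 9·8·6/2 - 9·8²/12 - 9·6²/2 = 6 kN·m
Load 2 — triangular load w₀=6 kN/m (0→w₀ over full span):
  M_2 = 3w₀Lx/20 - w₀L²/30 - w₀x³/(6L) = 3·6·8·6/20 - 6·8²/30 - 6·6³/(6·8) = 17/5 kN·m
Superposition: M = Σ M_i = 47/5 kN·m ≈ 9.400000 kN·m

M(6) = 47/5 kN·m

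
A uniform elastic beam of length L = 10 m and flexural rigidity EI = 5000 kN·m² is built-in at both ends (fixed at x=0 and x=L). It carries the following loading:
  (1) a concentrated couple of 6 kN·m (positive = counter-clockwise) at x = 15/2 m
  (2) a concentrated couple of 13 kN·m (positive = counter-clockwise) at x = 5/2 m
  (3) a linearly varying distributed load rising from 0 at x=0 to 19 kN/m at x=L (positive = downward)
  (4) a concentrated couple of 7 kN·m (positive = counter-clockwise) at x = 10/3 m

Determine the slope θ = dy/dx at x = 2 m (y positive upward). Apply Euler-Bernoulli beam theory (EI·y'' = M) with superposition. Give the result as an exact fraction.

θ(2) = -191/15000 rad

Load 1 — applied couple M₀=6 kN·m at a=15/2 m (b=L-a=5/2):
  θ_1 = (R_Ax²/2 - M_Ax)/EI  [x≤a] with R_A=27/40, M_A=15/8 = ((27/40)·2²/2 - (15/8)·2)/5000 = -3/6250 rad
Load 2 — applied couple M₀=13 kN·m at a=5/2 m (b=L-a=15/2):
  θ_2 = (R_Ax²/2 - M_Ax)/EI  [x≤a] with R_A=117/80, M_A=-39/16 = ((117/80)·2²/2 - (-39/16)·2)/5000 = 39/25000 rad
Load 3 — triangular load w₀=19 kN/m (0→w₀ over full span):
  θ_3 = -w₀(2x(L-x)(L-2x)(x+2L)+x²(L-x)²)/(120LEI) = -19·(2·2·(10-2)·(10-2·2)·(2+2·10)+2²·(10-2)²)/(120·10·5000) = -133/9375 rad
Load 4 — applied couple M₀=7 kN·m at a=10/3 m (b=L-a=20/3):
  θ_4 = (R_Ax²/2 - M_Ax)/EI  [x≤a] with R_A=14/15, M_A=0 = ((14/15)·2²/2 - 0·2)/5000 = 7/18750 rad
Superposition: θ = Σ θ_i = -191/15000 rad ≈ -0.012733 rad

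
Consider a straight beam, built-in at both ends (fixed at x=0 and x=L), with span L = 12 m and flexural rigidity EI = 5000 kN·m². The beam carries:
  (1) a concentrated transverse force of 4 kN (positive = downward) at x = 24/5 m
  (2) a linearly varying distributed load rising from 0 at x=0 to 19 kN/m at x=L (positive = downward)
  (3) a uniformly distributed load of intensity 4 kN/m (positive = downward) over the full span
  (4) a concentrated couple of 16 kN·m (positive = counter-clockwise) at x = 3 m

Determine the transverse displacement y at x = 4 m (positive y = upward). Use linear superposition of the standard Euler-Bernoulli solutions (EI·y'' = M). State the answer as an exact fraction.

Load 1 — point force P=4 kN at a=24/5 m (b=L-a=36/5):
  y_1 = -Pb²x²(3aL-(3a+b)x)/(6L³EI)  [x≤a] = -4·(36/5)²·4²·(3·(24/5)·12-(3·(24/5)+(36/5))·4)/(6·12³·5000) = -432/78125 m
Load 2 — triangular load w₀=19 kN/m (0→w₀ over full span):
  y_2 = -w₀x²(L-x)²(x+2L)/(120LEI) = -19·4²·(12-4)²·(4+2·12)/(120·12·5000) = -2128/28125 m
Load 3 — uniform load w=4 kN/m over full span:
  y_3 = -wx²(L-x)²/(24EI) = -4·4²·(12-4)²/(24·5000) = -64/1875 m
Load 4 — applied couple M₀=16 kN·m at a=3 m (b=L-a=9):
  y_4 = (R_Ax³/6 - M_Ax²/2 - M₀(x-a)²/2)/EI  [x>a] with R_A=3/2, M_A=-3 = ((3/2)·4³/6 - (-3)·4²/2 - 16·(4-3)²/2)/5000 = 4/625 m
Superposition: y = Σ y_i = -76588/703125 m ≈ -0.108925 m

y(4) = -76588/703125 m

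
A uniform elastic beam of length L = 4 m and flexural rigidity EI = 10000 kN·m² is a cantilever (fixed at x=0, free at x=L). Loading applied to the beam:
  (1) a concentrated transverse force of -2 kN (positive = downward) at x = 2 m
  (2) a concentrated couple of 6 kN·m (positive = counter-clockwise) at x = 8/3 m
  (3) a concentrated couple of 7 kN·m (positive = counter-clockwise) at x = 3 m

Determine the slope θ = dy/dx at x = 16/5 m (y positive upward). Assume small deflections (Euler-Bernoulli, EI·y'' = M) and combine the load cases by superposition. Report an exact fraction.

Load 1 — point force P=-2 kN at a=2 m (b=L-a=2):
  θ_1 = -Pa²/(2EI)  [x>a] = -(-2)·2²/(2·10000) = 1/2500 rad
Load 2 — applied couple M₀=6 kN·m at a=8/3 m (b=L-a=4/3):
  θ_2 = M₀a/EI  [x>a] = 6·(8/3)/10000 = 1/625 rad
Load 3 — applied couple M₀=7 kN·m at a=3 m (b=L-a=1):
  θ_3 = M₀a/EI  [x>a] = 7·3/10000 = 21/10000 rad
Superposition: θ = Σ θ_i = 41/10000 rad ≈ 0.004100 rad

θ(16/5) = 41/10000 rad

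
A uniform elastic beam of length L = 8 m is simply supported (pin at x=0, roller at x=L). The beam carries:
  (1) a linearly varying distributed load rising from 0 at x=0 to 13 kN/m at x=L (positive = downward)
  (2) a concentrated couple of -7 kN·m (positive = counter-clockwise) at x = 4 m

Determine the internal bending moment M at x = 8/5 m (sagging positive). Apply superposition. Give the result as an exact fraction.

Load 1 — triangular load w₀=13 kN/m (0→w₀ over full span):
  M_1 = w₀Lx/6 - w₀x³/(6L) = 13·8·(8/5)/6 - 13·(8/5)³/(6·8) = 3328/125 kN·m
Load 2 — applied couple M₀=-7 kN·m at a=4 m (b=L-a=4):
  M_2 = M₀x/L  [x≤a] = (-7)·(8/5)/8 = -7/5 kN·m
Superposition: M = Σ M_i = 3153/125 kN·m ≈ 25.224000 kN·m

M(8/5) = 3153/125 kN·m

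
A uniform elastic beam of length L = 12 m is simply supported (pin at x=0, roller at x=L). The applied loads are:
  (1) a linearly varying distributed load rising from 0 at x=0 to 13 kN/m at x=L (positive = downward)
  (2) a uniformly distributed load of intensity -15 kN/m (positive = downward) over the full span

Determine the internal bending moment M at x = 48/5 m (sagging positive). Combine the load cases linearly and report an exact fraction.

Load 1 — triangular load w₀=13 kN/m (0→w₀ over full span):
  M_1 = w₀Lx/6 - w₀x³/(6L) = 13·12·(48/5)/6 - 13·(48/5)³/(6·12) = 11232/125 kN·m
Load 2 — uniform load w=-15 kN/m over full span:
  M_2 = wx(L-x)/2 = (-15)·(48/5)·(12-(48/5))/2 = -864/5 kN·m
Superposition: M = Σ M_i = -10368/125 kN·m ≈ -82.944000 kN·m

M(48/5) = -10368/125 kN·m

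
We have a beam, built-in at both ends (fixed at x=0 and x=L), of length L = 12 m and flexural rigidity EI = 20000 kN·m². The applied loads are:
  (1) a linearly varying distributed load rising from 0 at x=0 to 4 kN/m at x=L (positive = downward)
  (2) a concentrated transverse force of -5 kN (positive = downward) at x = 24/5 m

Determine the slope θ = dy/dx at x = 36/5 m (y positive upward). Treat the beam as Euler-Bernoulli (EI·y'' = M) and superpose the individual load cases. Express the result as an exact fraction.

θ(36/5) = 72/390625 rad

Load 1 — triangular load w₀=4 kN/m (0→w₀ over full span):
  θ_1 = -w₀(2x(L-x)(L-2x)(x+2L)+x²(L-x)²)/(120LEI) = -4·(2·(36/5)·(12-(36/5))·(12-2·(36/5))·((36/5)+2·12)+(36/5)²·(12-(36/5))²)/(120·12·20000) = 216/390625 rad
Load 2 — point force P=-5 kN at a=24/5 m (b=L-a=36/5):
  θ_2 = Pa²(L-x)(2bL-(3b+a)(L-x))/(2L³EI)  [x>a] = (-5)·(24/5)²·(12-(36/5))·(2·(36/5)·12-(3·(36/5)+(24/5))·(12-(36/5)))/(2·12³·20000) = -144/390625 rad
Superposition: θ = Σ θ_i = 72/390625 rad ≈ 0.000184 rad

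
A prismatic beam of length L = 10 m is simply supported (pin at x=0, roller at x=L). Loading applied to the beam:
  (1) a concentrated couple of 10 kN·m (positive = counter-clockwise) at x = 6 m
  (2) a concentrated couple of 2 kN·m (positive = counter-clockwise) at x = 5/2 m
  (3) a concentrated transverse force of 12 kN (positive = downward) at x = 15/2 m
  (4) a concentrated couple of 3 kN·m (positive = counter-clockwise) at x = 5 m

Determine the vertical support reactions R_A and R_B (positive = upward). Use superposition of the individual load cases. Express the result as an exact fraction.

Load 1 — applied couple M₀=10 kN·m at a=6 m (b=L-a=4):
  R_A = M₀/L = 10/10 = 1 kN
  R_B = -M₀/L = -10/10 = -1 kN
Load 2 — applied couple M₀=2 kN·m at a=5/2 m (b=L-a=15/2):
  R_A = M₀/L = 2/10 = 1/5 kN
  R_B = -M₀/L = -2/10 = -1/5 kN
Load 3 — point force P=12 kN at a=15/2 m (b=L-a=5/2):
  R_A = Pb/L = 12·(5/2)/10 = 3 kN
  R_B = Pa/L = 12·(15/2)/10 = 9 kN
Load 4 — applied couple M₀=3 kN·m at a=5 m (b=L-a=5):
  R_A = M₀/L = 3/10 kN
  R_B = -M₀/L = -3/10 kN
Superposition: R_A = 9/2 kN, R_B = 15/2 kN

R_A = 9/2 kN, R_B = 15/2 kN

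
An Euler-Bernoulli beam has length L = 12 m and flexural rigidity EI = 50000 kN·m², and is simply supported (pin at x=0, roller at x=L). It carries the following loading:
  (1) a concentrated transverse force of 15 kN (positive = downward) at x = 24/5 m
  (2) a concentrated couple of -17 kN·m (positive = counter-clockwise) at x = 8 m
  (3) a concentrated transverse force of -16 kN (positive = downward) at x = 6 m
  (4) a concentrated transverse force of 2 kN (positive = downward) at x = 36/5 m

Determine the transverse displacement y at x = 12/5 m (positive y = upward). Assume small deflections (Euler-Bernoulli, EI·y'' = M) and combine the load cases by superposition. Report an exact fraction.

y(12/5) = 19/31250 m

Load 1 — point force P=15 kN at a=24/5 m (b=L-a=36/5):
  y_1 = -Pbx(L²-b²-x²)/(6LEI)  [x≤a] = -15·(36/5)·(12/5)·(12²-(36/5)²-(12/5)²)/(6·12·50000) = -486/78125 m
Load 2 — applied couple M₀=-17 kN·m at a=8 m (b=L-a=4):
  y_2 = (M₀x³/(6L)+C₁x)/EI  [x≤a] with C₁=M₀(3b²-L²)/(6L)=68/3 = ((-17)·(12/5)³/(6·12)+(68/3)·(12/5))/50000 = 799/781250 m
Load 3 — point force P=-16 kN at a=6 m (b=L-a=6):
  y_3 = -Pbx(L²-b²-x²)/(6LEI)  [x≤a] = -(-16)·6·(12/5)·(12²-6²-(12/5)²)/(6·12·50000) = 2556/390625 m
Load 4 — point force P=2 kN at a=36/5 m (b=L-a=24/5):
  y_4 = -Pbx(L²-b²-x²)/(6LEI)  [x≤a] = -2·(24/5)·(12/5)·(12²-(24/5)²-(12/5)²)/(6·12·50000) = -288/390625 m
Superposition: y = Σ y_i = 19/31250 m ≈ 0.000608 m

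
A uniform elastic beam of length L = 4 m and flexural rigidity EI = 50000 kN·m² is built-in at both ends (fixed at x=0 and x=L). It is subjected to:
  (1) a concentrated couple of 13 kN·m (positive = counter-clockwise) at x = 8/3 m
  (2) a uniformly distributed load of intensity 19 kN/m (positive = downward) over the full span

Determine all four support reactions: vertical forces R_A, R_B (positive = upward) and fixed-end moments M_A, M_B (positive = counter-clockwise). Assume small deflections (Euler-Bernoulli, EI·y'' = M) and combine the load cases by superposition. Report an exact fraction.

R_A = 127/3 kN, M_A = 89/3 kN·m, R_B = 101/3 kN, M_B = -76/3 kN·m

Load 1 — applied couple M₀=13 kN·m at a=8/3 m (b=L-a=4/3):
  R_A = 6M₀ab/L³ = 6·13·(8/3)·(4/3)/4³ = 13/3 kN
  M_A = M₀b(2a-b)/L² = 13·(4/3)·(2·(8/3)-(4/3))/4² = 13/3 kN·m
  R_B = -6M₀ab/L³ = -6·13·(8/3)·(4/3)/4³ = -13/3 kN
  M_B = M₀a(2b-a)/L² = 13·(8/3)·(2·(4/3)-(8/3))/4² = 0 kN·m
Load 2 — uniform load w=19 kN/m over full span:
  R_A = wL/2 = 19·4/2 = 38 kN
  M_A = wL²/12 = 19·4²/12 = 76/3 kN·m
  R_B = wL/2 = 19·4/2 = 38 kN
  M_B = -wL²/12 = -19·4²/12 = -76/3 kN·m
Superposition: R_A = 127/3 kN, M_A = 89/3 kN·m, R_B = 101/3 kN, M_B = -76/3 kN·m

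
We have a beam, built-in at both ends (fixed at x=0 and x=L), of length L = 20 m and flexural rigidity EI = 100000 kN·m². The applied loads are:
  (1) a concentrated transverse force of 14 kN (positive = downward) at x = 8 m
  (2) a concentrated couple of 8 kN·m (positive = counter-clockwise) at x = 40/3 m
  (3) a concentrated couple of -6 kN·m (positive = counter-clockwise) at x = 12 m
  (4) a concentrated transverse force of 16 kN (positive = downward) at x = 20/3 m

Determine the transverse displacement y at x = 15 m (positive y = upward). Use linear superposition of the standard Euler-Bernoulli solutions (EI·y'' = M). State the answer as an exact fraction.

Load 1 — point force P=14 kN at a=8 m (b=L-a=12):
  y_1 = -Pa²(L-x)²(3bL-(3b+a)(L-x))/(6L³EI)  [x>a] = -14·8²·(20-15)²·(3·12·20-(3·12+8)·(20-15))/(6·20³·100000) = -7/3000 m
Load 2 — applied couple M₀=8 kN·m at a=40/3 m (b=L-a=20/3):
  y_2 = (R_Ax³/6 - M_Ax²/2 - M₀(x-a)²/2)/EI  [x>a] with R_A=8/15, M_A=8/3 = ((8/15)·15³/6 - (8/3)·15²/2 - 8·(15-(40/3))²/2)/100000 = -1/9000 m
Load 3 — applied couple M₀=-6 kN·m at a=12 m (b=L-a=8):
  y_3 = (R_Ax³/6 - M_Ax²/2 - M₀(x-a)²/2)/EI  [x>a] with R_A=-54/125, M_A=-48/25 = ((-54/125)·15³/6 - (-48/25)·15²/2 - (-6)·(15-12)²/2)/100000 = 0 m
Load 4 — point force P=16 kN at a=20/3 m (b=L-a=40/3):
  y_4 = -Pa²(L-x)²(3bL-(3b+a)(L-x))/(6L³EI)  [x>a] = -16·(20/3)²·(20-15)²·(3·(40/3)·20-(3·(40/3)+(20/3))·(20-15))/(6·20³·100000) = -17/8100 m
Superposition: y = Σ y_i = -46/10125 m ≈ -0.004543 m

y(15) = -46/10125 m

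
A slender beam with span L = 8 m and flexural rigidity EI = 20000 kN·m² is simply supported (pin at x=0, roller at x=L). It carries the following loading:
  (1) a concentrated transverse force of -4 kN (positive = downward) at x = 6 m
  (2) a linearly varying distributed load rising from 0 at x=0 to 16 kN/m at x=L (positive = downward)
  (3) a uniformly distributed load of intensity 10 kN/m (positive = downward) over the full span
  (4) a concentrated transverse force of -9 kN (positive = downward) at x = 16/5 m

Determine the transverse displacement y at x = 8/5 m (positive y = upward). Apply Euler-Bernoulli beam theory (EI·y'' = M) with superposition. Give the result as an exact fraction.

y(8/5) = -1425637/58593750 m

Load 1 — point force P=-4 kN at a=6 m (b=L-a=2):
  y_1 = -Pbx(L²-b²-x²)/(6LEI)  [x≤a] = -(-4)·2·(8/5)·(8²-2²-(8/5)²)/(6·8·20000) = 359/468750 m
Load 2 — triangular load w₀=16 kN/m (0→w₀ over full span):
  y_2 = -w₀x(7L⁴-10L²x²+3x⁴)/(360LEI) = -16·(8/5)·(7·8⁴-10·8²·(8/5)²+3·(8/5)⁴)/(360·8·20000) = -352256/29296875 m
Load 3 — uniform load w=10 kN/m over full span:
  y_3 = -wx(L³-2Lx²+x³)/(24EI) = -10·(8/5)·(8³-2·8·(8/5)²+(8/5)³)/(24·20000) = -3712/234375 m
Load 4 — point force P=-9 kN at a=16/5 m (b=L-a=24/5):
  y_4 = -Pbx(L²-b²-x²)/(6LEI)  [x≤a] = -(-9)·(24/5)·(8/5)·(8²-(24/5)²-(8/5)²)/(6·8·20000) = 216/78125 m
Superposition: y = Σ y_i = -1425637/58593750 m ≈ -0.024331 m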